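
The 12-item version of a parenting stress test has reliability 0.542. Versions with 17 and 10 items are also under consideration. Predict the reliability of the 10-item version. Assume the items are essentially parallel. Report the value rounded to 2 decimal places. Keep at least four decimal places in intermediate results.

Only the ratio of lengths matters: n = 10/12 = 0.8333
r_{10} = n·r / (1 + (n − 1)·r) = 0.4516 / 0.9096 ≈ 0.4965

0.50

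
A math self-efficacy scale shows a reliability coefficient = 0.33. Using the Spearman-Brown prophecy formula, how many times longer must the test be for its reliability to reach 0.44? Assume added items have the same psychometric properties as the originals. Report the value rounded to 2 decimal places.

Rearranging the Spearman-Brown formula for n,
n = r_target (1 − r_old) / [ r_old (1 − r_target) ]
n = [0.44 × 0.67] / [0.33 × 0.56]
n = 0.2948 / 0.1848 ≈ 1.5952

1.60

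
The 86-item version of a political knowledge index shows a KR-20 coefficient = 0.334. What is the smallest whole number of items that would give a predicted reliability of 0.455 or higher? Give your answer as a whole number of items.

144

Invert Spearman-Brown to solve for n:
n = r_target (1 − r_old) / [ r_old (1 − r_target) ]
n = 0.455 × (1 − 0.334) / [ 0.334 × (1 − 0.455) ]
  = 0.303030 / 0.182030 = 1.6647
1.6647 × 86 = 143.16 → 144 items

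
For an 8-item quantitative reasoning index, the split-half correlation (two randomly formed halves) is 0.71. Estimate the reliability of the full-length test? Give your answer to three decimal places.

0.830

The full test is twice the length of either half (n = 2).
r_full = 2r_hh / (1 + r_hh) = 2 × 0.71 / (1 + 0.71)
       = 1.4200 / 1.7100 = 0.8304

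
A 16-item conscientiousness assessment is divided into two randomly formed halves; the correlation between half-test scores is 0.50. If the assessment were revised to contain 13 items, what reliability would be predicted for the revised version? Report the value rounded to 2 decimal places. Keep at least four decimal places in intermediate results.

Full-test reliability from the split-half r: r_full = 2(0.50)/(1 + 0.50) = 0.6667
Then adjust to 13 items: n = 13/16 = 0.8125
r_new = n·r_full / (1 + (n − 1)·r_full) = 0.5417 / 0.8750 ≈ 0.6191

0.62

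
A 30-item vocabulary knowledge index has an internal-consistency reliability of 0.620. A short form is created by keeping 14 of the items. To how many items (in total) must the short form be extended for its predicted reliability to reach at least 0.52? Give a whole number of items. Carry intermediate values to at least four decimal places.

First, r for the 14-item form: n = 14/30 = 0.4667, so r_14 = 0.4667·0.620/(1 + (0.4667 − 1)·0.620) = 0.4323
Then solve for n' with r_old = 0.4323, r_target = 0.52: n' = 0.52(1 − 0.4323)/[0.4323(1 − 0.52)] = 1.4226
Total items = 1.4226 × 14 = 19.92, rounded up to 20.

20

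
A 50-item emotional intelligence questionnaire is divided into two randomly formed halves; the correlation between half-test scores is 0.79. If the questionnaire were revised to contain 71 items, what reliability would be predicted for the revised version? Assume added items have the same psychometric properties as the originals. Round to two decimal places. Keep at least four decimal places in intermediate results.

Full-test reliability from the split-half r: r_full = 2(0.79)/(1 + 0.79) = 0.8827
Then adjust to 71 items: n = 71/50 = 1.4200
r_new = n·r_full / (1 + (n − 1)·r_full) = 1.2534 / 1.3707 ≈ 0.9144

0.91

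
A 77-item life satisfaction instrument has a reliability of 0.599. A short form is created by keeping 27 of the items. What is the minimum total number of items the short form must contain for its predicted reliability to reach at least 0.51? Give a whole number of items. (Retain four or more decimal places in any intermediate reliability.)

Short-form reliability: n = 27/77 = 0.3506; r_27 = n·r/(1+(n−1)r) ≈ 0.3437
Then solve for n' with r_old = 0.3437, r_target = 0.51: n' = 0.51(1 − 0.3437)/[0.3437(1 − 0.51)] = 1.9875
Items = 1.9875 × 27 ≈ 53.66 → 54

54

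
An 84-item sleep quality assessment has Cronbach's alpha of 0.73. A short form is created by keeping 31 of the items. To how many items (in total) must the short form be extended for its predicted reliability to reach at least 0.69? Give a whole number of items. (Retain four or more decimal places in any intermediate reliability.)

70

First, r for the 31-item form: n = 31/84 = 0.3690, so r_31 = 0.3690·0.73/(1 + (0.3690 − 1)·0.73) = 0.4994
Then solve for n' with r_old = 0.4994, r_target = 0.69: n' = 0.69(1 − 0.4994)/[0.4994(1 − 0.69)] = 2.2312
Total items = 2.2312 × 31 = 69.17, rounded up to 70.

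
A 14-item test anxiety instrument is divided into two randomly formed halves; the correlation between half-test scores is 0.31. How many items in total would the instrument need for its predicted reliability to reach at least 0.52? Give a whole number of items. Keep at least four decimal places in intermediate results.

17

Corrected full-test reliability: r_full = 2 × 0.31 / (1 + 0.31) ≈ 0.4733
n = r_tgt(1 − r_full) / [r_full(1 − r_tgt)] = 0.52 × 0.5267 / (0.4733 × 0.48) ≈ 1.2056
Required items = 1.2056 × 14 = 16.88, so 17 items.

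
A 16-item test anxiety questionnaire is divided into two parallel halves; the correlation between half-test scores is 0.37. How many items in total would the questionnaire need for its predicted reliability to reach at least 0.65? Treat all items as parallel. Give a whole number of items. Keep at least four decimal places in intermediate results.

26

r_full = 2(0.37)/(1 + 0.37) = 0.5401
n = r_tgt(1 − r_full) / [r_full(1 − r_tgt)] = 0.65 × 0.4599 / (0.5401 × 0.35) ≈ 1.5814
Required items = 1.5814 × 16 = 25.30, so 26 items.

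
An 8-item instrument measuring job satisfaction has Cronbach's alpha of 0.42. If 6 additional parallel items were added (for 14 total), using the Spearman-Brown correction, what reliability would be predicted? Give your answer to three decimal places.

0.559

n = 14/8 = 1.75
By Spearman-Brown, r_new = n r / (1 + (n − 1) r).
r_new = (1.75 × 0.42) / (1 + (1.75 − 1) × 0.42)
r_new = 0.7350 / 1.3150 ≈ 0.5589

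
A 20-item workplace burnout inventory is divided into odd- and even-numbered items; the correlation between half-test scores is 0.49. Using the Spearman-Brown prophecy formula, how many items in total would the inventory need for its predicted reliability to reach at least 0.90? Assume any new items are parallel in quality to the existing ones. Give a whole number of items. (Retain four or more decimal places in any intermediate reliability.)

r_full = 2(0.49)/(1 + 0.49) = 0.6577
n = r_tgt(1 − r_full) / [r_full(1 − r_tgt)] = 0.90 × 0.3423 / (0.6577 × 0.10) ≈ 4.6841
Required items = 4.6841 × 20 = 93.68, so 94 items.

94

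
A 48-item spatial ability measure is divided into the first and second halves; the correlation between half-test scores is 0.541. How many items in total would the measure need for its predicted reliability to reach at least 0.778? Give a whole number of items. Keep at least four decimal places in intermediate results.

r_full = 2(0.541)/(1 + 0.541) = 0.7021
Solve Spearman-Brown for n: n = 0.778(1 − 0.7021) / [0.7021(1 − 0.778)] = 1.4870
Items = 1.4870 × 48 ≈ 71.38 → 72

72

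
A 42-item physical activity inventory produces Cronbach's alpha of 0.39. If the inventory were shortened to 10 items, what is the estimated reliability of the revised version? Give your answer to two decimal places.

0.13

The new length is 10/42 = 0.2381 times the old.
Apply the Spearman-Brown prophecy formula, r' = nr / [1 + (n − 1)r]:
r_new = 0.2381·0.39 / [1 + (0.2381 − 1)·0.39]
     = 0.0929 / 0.7029 = 0.1322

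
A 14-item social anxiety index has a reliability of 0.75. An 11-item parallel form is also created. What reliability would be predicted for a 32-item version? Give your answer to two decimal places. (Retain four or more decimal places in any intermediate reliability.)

0.87

The 11-item form is not needed; work directly from the 14-item form with n = 32/14 = 2.2857.
r_{32} = n·r / (1 + (n − 1)·r) = 1.7143 / 1.9643 ≈ 0.8727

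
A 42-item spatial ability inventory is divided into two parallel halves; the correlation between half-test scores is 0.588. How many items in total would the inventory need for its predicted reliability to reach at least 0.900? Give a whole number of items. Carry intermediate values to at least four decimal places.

r_full = 2(0.588)/(1 + 0.588) = 0.7406
Solve Spearman-Brown for n: n = 0.900(1 − 0.7406) / [0.7406(1 − 0.900)] = 3.1523
Required items = 3.1523 × 42 = 132.40, so 133 items.

133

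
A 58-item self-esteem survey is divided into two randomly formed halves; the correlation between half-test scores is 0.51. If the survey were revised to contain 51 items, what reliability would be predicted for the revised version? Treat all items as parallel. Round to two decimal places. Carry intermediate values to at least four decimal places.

Full-test reliability from the split-half r: r_full = 2(0.51)/(1 + 0.51) = 0.6755
Then adjust to 51 items: n = 51/58 = 0.8793
r_new = n·r_full / (1 + (n − 1)·r_full) = 0.5940 / 0.9185 ≈ 0.6467

0.65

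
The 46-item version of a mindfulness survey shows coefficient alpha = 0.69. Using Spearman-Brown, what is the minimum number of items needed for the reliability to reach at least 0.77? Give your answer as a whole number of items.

70

n = [0.77 × 0.31] / [0.69 × 0.23]
  = 0.2387 / 0.1587 = 1.5041
1.5041 × 46 = 69.19 → 70 items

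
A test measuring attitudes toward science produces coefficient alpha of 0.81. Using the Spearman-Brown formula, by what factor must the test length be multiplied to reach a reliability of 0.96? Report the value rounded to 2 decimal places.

5.63

Spearman-Brown solved for the length factor n:
n = r*(1 − r) / [ r (1 − r*) ]
n = 0.96(1 − 0.81) / [0.81(1 − 0.96)]
  = 0.1824 / 0.0324 = 5.6296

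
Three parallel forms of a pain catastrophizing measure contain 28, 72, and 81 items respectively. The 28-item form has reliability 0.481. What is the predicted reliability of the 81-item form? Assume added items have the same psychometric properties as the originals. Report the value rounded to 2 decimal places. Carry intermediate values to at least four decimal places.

Only the ratio of lengths matters: n = 81/28 = 2.8929
r_{81} = n·r / (1 + (n − 1)·r) = 1.3915 / 1.9105 ≈ 0.7283

0.73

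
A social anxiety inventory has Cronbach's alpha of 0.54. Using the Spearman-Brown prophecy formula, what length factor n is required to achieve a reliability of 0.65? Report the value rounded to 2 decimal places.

n = 0.65 × (1 − 0.54) / [ 0.54 × (1 − 0.65) ]
n = 0.2990 / 0.1890 ≈ 1.5820

1.58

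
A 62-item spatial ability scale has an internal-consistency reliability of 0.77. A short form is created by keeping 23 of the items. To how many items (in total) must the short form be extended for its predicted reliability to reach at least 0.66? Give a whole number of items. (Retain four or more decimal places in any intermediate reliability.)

36

Short-form reliability: n = 23/62 = 0.3710; r_23 = n·r/(1+(n−1)r) ≈ 0.5540
Then solve for n' with r_old = 0.5540, r_target = 0.66: n' = 0.66(1 − 0.5540)/[0.5540(1 − 0.66)] = 1.5628
Items = 1.5628 × 23 ≈ 35.94 → 36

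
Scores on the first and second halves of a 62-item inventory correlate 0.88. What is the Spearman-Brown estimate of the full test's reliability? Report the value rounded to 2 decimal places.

0.94

Each half is half the length of the full test, so the full test is n = 2 times a half.
r_full = 2r_hh / (1 + r_hh) = 2 × 0.88 / (1 + 0.88)
r_full = 1.7600 / 1.8800 ≈ 0.9362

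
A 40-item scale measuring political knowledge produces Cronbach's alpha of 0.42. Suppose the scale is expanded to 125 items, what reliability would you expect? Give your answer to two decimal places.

0.69

n = 125/40 = 3.125
By Spearman-Brown, r_new = n r / (1 + (n − 1) r).
r_new = (3.125 × 0.42) / (1 + (3.125 − 1) × 0.42)
     = 1.3125 / 1.8925 = 0.6935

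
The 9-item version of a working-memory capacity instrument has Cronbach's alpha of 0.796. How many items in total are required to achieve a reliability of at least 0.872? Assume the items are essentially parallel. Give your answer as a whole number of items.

16

Invert Spearman-Brown to solve for n:
n = r*(1 − r) / [ r (1 − r*) ]
n = 0.872 × (1 − 0.796) / [ 0.796 × (1 − 0.872) ]
n = 0.177888 / 0.101888 ≈ 1.7459
So the test needs 1.7459 × 9 ≈ 15.71 items; rounding up, 16.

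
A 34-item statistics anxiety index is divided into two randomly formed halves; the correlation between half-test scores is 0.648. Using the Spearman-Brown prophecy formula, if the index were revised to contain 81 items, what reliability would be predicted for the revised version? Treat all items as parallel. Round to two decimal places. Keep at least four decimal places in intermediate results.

0.90

Spearman-Brown correction (n = 2): r_full = 2·0.648/(1 + 0.648) = 0.7864
Then adjust to 81 items: n = 81/34 = 2.3824
r_new = n·r_full / (1 + (n − 1)·r_full) = 1.8735 / 2.0871 ≈ 0.8977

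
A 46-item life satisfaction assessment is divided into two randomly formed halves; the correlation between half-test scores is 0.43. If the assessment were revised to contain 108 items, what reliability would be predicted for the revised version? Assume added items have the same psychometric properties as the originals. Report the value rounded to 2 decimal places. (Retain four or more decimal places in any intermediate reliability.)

First correct the split-half correlation to full-test reliability: r_full = 2 × 0.43 / (1 + 0.43) ≈ 0.6014
Length factor from 46 to 108 items: n = 108/46 = 2.3478
r_new = n·r_full / (1 + (n − 1)·r_full) = 1.4120 / 1.8106 ≈ 0.7799

0.78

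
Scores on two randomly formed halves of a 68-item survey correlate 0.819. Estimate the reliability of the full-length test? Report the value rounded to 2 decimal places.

0.90

The full test is twice the length of either half (n = 2).
r_full = 2r_hh / (1 + r_hh) = 2 × 0.819 / (1 + 0.819)
r_full = 1.6380 / 1.8190 ≈ 0.9005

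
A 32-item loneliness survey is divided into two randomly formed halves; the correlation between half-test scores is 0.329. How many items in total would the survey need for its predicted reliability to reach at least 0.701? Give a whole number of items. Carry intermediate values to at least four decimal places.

77

Corrected full-test reliability: r_full = 2 × 0.329 / (1 + 0.329) ≈ 0.4951
n = r_tgt(1 − r_full) / [r_full(1 − r_tgt)] = 0.701 × 0.5049 / (0.4951 × 0.299) ≈ 2.3909
Required items = 2.3909 × 32 = 76.51, so 77 items.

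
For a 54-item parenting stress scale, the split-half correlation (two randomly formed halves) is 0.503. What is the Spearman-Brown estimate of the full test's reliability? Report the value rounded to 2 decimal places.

0.67

Apply the Spearman-Brown correction with n = 2:
r_full = 2r_hh / (1 + r_hh) = 2 × 0.503 / (1 + 0.503)
r_full = 1.0060 / 1.5030 ≈ 0.6693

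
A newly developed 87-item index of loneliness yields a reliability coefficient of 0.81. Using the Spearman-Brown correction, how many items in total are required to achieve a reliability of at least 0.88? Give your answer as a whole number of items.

150

Invert Spearman-Brown to solve for n:
n = r_target (1 − r_old) / [ r_old (1 − r_target) ]
n = 0.88 × (1 − 0.81) / [ 0.81 × (1 − 0.88) ]
n = 0.1672 / 0.0972 ≈ 1.7202
Items needed = n × 87 = 1.7202 × 87 ≈ 149.66 → round up to 150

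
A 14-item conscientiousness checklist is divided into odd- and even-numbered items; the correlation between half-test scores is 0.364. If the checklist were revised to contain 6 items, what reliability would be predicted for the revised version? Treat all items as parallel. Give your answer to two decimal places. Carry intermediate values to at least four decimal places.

First correct the split-half correlation to full-test reliability: r_full = 2 × 0.364 / (1 + 0.364) ≈ 0.5337
Then adjust to 6 items: n = 6/14 = 0.4286
r_new = n·r_full / (1 + (n − 1)·r_full) = 0.2287 / 0.6950 ≈ 0.3291

0.33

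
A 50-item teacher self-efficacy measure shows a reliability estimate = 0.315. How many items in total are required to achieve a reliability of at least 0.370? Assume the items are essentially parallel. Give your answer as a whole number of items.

64

n = [0.370 × 0.685] / [0.315 × 0.630]
  = 0.253450 / 0.198450 = 1.2771
Items needed = n × 50 = 1.2771 × 50 ≈ 63.85 → round up to 64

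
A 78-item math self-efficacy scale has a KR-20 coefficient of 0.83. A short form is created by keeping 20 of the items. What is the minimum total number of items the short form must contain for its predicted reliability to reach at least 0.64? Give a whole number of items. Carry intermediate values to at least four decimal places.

29

First, r for the 20-item form: n = 20/78 = 0.2564, so r_20 = 0.2564·0.83/(1 + (0.2564 − 1)·0.83) = 0.5559
Length factor from the short form to reach 0.64: n' = 0.64(1 − 0.5559) / [0.5559(1 − 0.64)] ≈ 1.4202
Total items = 1.4202 × 20 = 28.40, rounded up to 29.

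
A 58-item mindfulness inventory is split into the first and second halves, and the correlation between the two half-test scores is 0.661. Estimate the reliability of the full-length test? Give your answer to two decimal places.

The full test is twice the length of either half (n = 2).
r_full = 2(0.661) / (1 + 0.661)
r_full = 1.3220 / 1.6610 ≈ 0.7959

0.80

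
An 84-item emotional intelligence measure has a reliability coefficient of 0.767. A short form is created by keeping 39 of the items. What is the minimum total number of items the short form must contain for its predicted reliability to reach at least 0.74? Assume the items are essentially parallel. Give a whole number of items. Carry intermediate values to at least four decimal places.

First, r for the 39-item form: n = 39/84 = 0.4643, so r_39 = 0.4643·0.767/(1 + (0.4643 − 1)·0.767) = 0.6045
Length factor from the short form to reach 0.74: n' = 0.74(1 − 0.6045) / [0.6045(1 − 0.74)] ≈ 1.8621
Items = 1.8621 × 39 ≈ 72.62 → 73

73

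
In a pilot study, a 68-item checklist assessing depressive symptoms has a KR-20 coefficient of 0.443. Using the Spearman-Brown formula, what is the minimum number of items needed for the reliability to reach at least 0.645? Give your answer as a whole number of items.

Spearman-Brown solved for the length factor n:
n = r_target (1 − r_old) / [ r_old (1 − r_target) ]
n = 0.645 × (1 − 0.443) / [ 0.443 × (1 − 0.645) ]
n = 0.359265 / 0.157265 ≈ 2.2845
Items needed = n × 68 = 2.2845 × 68 ≈ 155.35 → round up to 156

156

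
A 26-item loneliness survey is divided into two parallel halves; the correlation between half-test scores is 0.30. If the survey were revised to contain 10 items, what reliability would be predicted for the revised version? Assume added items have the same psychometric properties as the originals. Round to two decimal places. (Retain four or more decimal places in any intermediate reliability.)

0.25

Spearman-Brown correction (n = 2): r_full = 2·0.30/(1 + 0.30) = 0.4615
Then adjust to 10 items: n = 10/26 = 0.3846
r_new = n·r_full / (1 + (n − 1)·r_full) = 0.1775 / 0.7160 ≈ 0.2479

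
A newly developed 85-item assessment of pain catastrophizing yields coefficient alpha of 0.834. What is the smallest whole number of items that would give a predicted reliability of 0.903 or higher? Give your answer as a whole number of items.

n = 0.903(1 − 0.834) / [0.834(1 − 0.903)]
n = 0.149898 / 0.080898 ≈ 1.8529
So the test needs 1.8529 × 85 ≈ 157.50 items; rounding up, 158.

158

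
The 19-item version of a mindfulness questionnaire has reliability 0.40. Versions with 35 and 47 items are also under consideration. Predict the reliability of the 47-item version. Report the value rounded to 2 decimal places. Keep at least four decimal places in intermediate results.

0.62

The 35-item form is not needed; work directly from the 19-item form with n = 47/19 = 2.4737.
r_{47} = n·r / (1 + (n − 1)·r) = 0.9895 / 1.5895 ≈ 0.6225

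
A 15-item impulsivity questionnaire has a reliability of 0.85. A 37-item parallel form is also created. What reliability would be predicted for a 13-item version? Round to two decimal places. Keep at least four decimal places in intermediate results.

0.83

The 37-item form is not needed; work directly from the 15-item form with n = 13/15 = 0.8667.
r_{13} = n·r / (1 + (n − 1)·r) = 0.7367 / 0.8867 ≈ 0.8308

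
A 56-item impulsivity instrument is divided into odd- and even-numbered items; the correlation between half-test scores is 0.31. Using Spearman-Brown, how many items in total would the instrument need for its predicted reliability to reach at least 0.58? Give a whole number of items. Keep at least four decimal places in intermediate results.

Corrected full-test reliability: r_full = 2 × 0.31 / (1 + 0.31) ≈ 0.4733
n = r_tgt(1 − r_full) / [r_full(1 − r_tgt)] = 0.58 × 0.5267 / (0.4733 × 0.42) ≈ 1.5368
Required items = 1.5368 × 56 = 86.06, so 87 items.

87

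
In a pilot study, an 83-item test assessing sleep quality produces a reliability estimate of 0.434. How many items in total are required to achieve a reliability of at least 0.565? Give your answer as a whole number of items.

Rearranging the Spearman-Brown formula for n,
n = r*(1 − r) / [ r (1 − r*) ]
n = 0.565(1 − 0.434) / [0.434(1 − 0.565)]
  = 0.319790 / 0.188790 = 1.6939
1.6939 × 83 = 140.59 → 141 items

141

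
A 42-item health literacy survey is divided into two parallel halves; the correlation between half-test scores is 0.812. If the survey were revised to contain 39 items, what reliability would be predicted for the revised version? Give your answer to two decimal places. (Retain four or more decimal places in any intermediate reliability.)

Full-test reliability from the split-half r: r_full = 2(0.812)/(1 + 0.812) = 0.8962
Then adjust to 39 items: n = 39/42 = 0.9286
r_new = n·r_full / (1 + (n − 1)·r_full) = 0.8322 / 0.9360 ≈ 0.8891

0.89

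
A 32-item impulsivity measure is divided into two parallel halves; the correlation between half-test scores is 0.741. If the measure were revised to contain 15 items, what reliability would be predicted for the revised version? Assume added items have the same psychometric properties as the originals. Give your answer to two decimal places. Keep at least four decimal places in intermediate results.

First correct the split-half correlation to full-test reliability: r_full = 2 × 0.741 / (1 + 0.741) ≈ 0.8512
Then adjust to 15 items: n = 15/32 = 0.4688
r_new = n·r_full / (1 + (n − 1)·r_full) = 0.3990 / 0.5478 ≈ 0.7284

0.73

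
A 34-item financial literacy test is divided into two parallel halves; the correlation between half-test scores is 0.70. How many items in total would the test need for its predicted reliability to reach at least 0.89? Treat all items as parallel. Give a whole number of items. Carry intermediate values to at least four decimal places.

59

Corrected full-test reliability: r_full = 2 × 0.70 / (1 + 0.70) ≈ 0.8235
n = r_tgt(1 − r_full) / [r_full(1 − r_tgt)] = 0.89 × 0.1765 / (0.8235 × 0.11) ≈ 1.7341
Items = 1.7341 × 34 ≈ 58.96 → 59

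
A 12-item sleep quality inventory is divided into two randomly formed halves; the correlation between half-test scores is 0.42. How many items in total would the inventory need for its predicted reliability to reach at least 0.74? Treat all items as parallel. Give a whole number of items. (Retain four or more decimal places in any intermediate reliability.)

24

r_full = 2(0.42)/(1 + 0.42) = 0.5915
n = r_tgt(1 − r_full) / [r_full(1 − r_tgt)] = 0.74 × 0.4085 / (0.5915 × 0.26) ≈ 1.9656
Items = 1.9656 × 12 ≈ 23.59 → 24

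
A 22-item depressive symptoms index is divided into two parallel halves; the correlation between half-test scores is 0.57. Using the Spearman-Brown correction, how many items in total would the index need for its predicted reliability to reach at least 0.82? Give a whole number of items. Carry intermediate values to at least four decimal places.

Corrected full-test reliability: r_full = 2 × 0.57 / (1 + 0.57) ≈ 0.7261
n = r_tgt(1 − r_full) / [r_full(1 − r_tgt)] = 0.82 × 0.2739 / (0.7261 × 0.18) ≈ 1.7185
Required items = 1.7185 × 22 = 37.81, so 38 items.

38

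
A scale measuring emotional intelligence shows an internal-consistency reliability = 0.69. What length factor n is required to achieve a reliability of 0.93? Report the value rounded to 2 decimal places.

Spearman-Brown solved for the length factor n:
n = r_target (1 − r_old) / [ r_old (1 − r_target) ]
n = [0.93 × 0.31] / [0.69 × 0.07]
n = 0.2883 / 0.0483 ≈ 5.9689

5.97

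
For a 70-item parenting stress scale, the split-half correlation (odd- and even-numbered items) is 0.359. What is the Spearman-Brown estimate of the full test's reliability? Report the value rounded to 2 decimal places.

Apply the Spearman-Brown correction with n = 2:
r_full = 2(0.359) / (1 + 0.359)
       = 0.7180 / 1.3590 = 0.5283

0.53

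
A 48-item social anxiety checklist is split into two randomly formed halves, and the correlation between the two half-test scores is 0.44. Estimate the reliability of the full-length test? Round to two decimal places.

0.61

Apply the Spearman-Brown correction with n = 2:
r_full = 2r_hh / (1 + r_hh) = 2 × 0.44 / (1 + 0.44)
r_full = 0.8800 / 1.4400 ≈ 0.6111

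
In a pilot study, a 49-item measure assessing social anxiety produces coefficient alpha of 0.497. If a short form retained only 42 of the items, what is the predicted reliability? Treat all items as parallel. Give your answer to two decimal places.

n = 42/49 = 0.8571
Spearman-Brown: r_new = n·r / (1 + (n − 1)·r)
r_new = 0.8571·0.497 / [1 + (0.8571 − 1)·0.497]
     = 0.4260 / 0.9290 = 0.4586

0.46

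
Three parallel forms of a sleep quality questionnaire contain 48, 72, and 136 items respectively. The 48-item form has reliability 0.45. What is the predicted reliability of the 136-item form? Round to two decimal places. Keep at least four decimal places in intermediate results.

Only the ratio of lengths matters: n = 136/48 = 2.8333
r_{136} = n·r / (1 + (n − 1)·r) = 1.2750 / 1.8250 ≈ 0.6986

0.70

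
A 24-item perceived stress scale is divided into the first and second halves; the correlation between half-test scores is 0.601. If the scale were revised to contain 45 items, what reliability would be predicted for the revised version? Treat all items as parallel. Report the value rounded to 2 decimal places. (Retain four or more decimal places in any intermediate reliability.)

Spearman-Brown correction (n = 2): r_full = 2·0.601/(1 + 0.601) = 0.7508
Length factor from 24 to 45 items: n = 45/24 = 1.8750
r_new = n·r_full / (1 + (n − 1)·r_full) = 1.4078 / 1.6570 ≈ 0.8496

0.85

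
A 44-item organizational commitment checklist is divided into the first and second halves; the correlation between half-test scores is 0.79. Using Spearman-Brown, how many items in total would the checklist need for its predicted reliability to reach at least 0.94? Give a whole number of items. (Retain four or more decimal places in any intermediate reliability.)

Corrected full-test reliability: r_full = 2 × 0.79 / (1 + 0.79) ≈ 0.8827
n = r_tgt(1 − r_full) / [r_full(1 − r_tgt)] = 0.94 × 0.1173 / (0.8827 × 0.06) ≈ 2.0819
Required items = 2.0819 × 44 = 91.60, so 92 items.

92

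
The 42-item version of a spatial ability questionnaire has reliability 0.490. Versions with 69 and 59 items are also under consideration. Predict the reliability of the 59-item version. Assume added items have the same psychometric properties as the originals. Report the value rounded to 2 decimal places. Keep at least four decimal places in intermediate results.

0.57

Only the ratio of lengths matters: n = 59/42 = 1.4048
r_{59} = n·r / (1 + (n − 1)·r) = 0.6884 / 1.1984 ≈ 0.5744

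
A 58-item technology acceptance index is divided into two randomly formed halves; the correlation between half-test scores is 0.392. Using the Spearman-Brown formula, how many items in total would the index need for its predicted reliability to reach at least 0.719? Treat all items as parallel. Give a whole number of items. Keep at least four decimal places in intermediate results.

Corrected full-test reliability: r_full = 2 × 0.392 / (1 + 0.392) ≈ 0.5632
Solve Spearman-Brown for n: n = 0.719(1 − 0.5632) / [0.5632(1 − 0.719)] = 1.9845
Items = 1.9845 × 58 ≈ 115.10 → 116

116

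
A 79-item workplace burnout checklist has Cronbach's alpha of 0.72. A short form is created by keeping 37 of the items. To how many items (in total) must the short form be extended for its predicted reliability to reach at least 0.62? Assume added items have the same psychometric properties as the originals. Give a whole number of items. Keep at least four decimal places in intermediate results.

First, r for the 37-item form: n = 37/79 = 0.4684, so r_37 = 0.4684·0.72/(1 + (0.4684 − 1)·0.72) = 0.5464
Then solve for n' with r_old = 0.5464, r_target = 0.62: n' = 0.62(1 − 0.5464)/[0.5464(1 − 0.62)] = 1.3545
Items = 1.3545 × 37 ≈ 50.12 → 51

51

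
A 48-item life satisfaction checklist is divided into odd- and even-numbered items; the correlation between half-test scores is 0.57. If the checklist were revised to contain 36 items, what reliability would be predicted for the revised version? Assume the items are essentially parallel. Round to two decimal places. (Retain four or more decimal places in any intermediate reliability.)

First correct the split-half correlation to full-test reliability: r_full = 2 × 0.57 / (1 + 0.57) ≈ 0.7261
Then adjust to 36 items: n = 36/48 = 0.7500
r_new = n·r_full / (1 + (n − 1)·r_full) = 0.5446 / 0.8185 ≈ 0.6654

0.67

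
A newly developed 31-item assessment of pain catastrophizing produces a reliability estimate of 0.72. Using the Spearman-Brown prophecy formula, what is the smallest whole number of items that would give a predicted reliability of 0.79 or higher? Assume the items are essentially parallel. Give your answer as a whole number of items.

46

Spearman-Brown solved for the length factor n:
n = r_target (1 − r_old) / [ r_old (1 − r_target) ]
n = 0.79 × (1 − 0.72) / [ 0.72 × (1 − 0.79) ]
  = 0.2212 / 0.1512 = 1.4630
So the test needs 1.4630 × 31 ≈ 45.35 items; rounding up, 46.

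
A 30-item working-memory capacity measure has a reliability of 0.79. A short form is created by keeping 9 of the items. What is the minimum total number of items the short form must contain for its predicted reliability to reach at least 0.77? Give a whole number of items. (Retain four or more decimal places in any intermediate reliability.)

27

Short-form reliability: n = 9/30 = 0.3000; r_9 = n·r/(1+(n−1)r) ≈ 0.5302
Length factor from the short form to reach 0.77: n' = 0.77(1 − 0.5302) / [0.5302(1 − 0.77)] ≈ 2.9664
Items = 2.9664 × 9 ≈ 26.70 → 27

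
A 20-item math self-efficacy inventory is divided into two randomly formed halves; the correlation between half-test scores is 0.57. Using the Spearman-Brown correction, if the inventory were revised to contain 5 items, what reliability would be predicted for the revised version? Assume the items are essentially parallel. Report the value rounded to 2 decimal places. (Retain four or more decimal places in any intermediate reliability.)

Full-test reliability from the split-half r: r_full = 2(0.57)/(1 + 0.57) = 0.7261
Length factor from 20 to 5 items: n = 5/20 = 0.2500
r_new = n·r_full / (1 + (n − 1)·r_full) = 0.1815 / 0.4554 ≈ 0.3986

0.40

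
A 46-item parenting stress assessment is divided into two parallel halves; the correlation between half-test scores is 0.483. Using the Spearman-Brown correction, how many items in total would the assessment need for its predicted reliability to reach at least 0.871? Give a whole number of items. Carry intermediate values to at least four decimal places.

167

r_full = 2(0.483)/(1 + 0.483) = 0.6514
n = r_tgt(1 − r_full) / [r_full(1 − r_tgt)] = 0.871 × 0.3486 / (0.6514 × 0.129) ≈ 3.6133
Required items = 3.6133 × 46 = 166.21, so 167 items.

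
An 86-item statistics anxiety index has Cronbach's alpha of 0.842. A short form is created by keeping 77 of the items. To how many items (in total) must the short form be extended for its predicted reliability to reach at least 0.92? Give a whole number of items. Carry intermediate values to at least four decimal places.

First, r for the 77-item form: n = 77/86 = 0.8953, so r_77 = 0.8953·0.842/(1 + (0.8953 − 1)·0.842) = 0.8267
Then solve for n' with r_old = 0.8267, r_target = 0.92: n' = 0.92(1 − 0.8267)/[0.8267(1 − 0.92)] = 2.4107
Total items = 2.4107 × 77 = 185.62, rounded up to 186.

186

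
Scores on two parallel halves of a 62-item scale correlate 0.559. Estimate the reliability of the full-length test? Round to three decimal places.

0.717

The full test is twice the length of either half (n = 2).
r_full = 2r_hh / (1 + r_hh) = 2 × 0.559 / (1 + 0.559)
r_full = 1.1180 / 1.5590 ≈ 0.7171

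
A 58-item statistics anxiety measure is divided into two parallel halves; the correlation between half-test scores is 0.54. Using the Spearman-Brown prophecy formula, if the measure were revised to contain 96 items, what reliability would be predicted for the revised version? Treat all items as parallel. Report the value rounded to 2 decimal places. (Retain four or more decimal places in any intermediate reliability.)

Full-test reliability from the split-half r: r_full = 2(0.54)/(1 + 0.54) = 0.7013
Length factor from 58 to 96 items: n = 96/58 = 1.6552
r_new = n·r_full / (1 + (n − 1)·r_full) = 1.1608 / 1.4595 ≈ 0.7953

0.80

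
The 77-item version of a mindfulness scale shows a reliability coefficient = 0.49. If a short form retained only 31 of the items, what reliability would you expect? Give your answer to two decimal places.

Length ratio n = 31/77 = 0.4026
r_new = (0.4026 × 0.49) / (1 + (0.4026 − 1) × 0.49)
     = 0.1973 / 0.7073 = 0.2789

0.28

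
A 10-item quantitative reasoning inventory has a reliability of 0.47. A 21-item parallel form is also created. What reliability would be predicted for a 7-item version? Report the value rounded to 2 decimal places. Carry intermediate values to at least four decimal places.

0.38

Only the ratio of lengths matters: n = 7/10 = 0.7000
r_{7} = n·r / (1 + (n − 1)·r) = 0.3290 / 0.8590 ≈ 0.3830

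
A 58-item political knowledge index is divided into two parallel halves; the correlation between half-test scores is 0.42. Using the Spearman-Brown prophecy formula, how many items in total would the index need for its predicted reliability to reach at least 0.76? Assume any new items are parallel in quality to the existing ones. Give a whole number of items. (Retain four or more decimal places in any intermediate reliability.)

127

r_full = 2(0.42)/(1 + 0.42) = 0.5915
Solve Spearman-Brown for n: n = 0.76(1 − 0.5915) / [0.5915(1 − 0.76)] = 2.1870
Items = 2.1870 × 58 ≈ 126.85 → 127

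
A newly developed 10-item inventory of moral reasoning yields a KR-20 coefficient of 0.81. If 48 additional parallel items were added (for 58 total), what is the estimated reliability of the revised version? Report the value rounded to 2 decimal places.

Length ratio n = 58/10 = 5.8
r_new = (5.8 × 0.81) / (1 + (5.8 − 1) × 0.81)
     = 4.6980 / 4.8880 = 0.9611

0.96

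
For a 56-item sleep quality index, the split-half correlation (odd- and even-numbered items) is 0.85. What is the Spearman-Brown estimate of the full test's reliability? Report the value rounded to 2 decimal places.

Each half is half the length of the full test, so the full test is n = 2 times a half.
r_full = 2(0.85) / (1 + 0.85)
r_full = 1.7000 / 1.8500 ≈ 0.9189

0.92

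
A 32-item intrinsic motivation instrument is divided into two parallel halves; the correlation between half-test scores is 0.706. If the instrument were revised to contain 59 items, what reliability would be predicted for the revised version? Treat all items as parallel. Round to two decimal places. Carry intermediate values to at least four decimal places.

0.90

First correct the split-half correlation to full-test reliability: r_full = 2 × 0.706 / (1 + 0.706) ≈ 0.8277
Then adjust to 59 items: n = 59/32 = 1.8438
r_new = n·r_full / (1 + (n − 1)·r_full) = 1.5261 / 1.6984 ≈ 0.8986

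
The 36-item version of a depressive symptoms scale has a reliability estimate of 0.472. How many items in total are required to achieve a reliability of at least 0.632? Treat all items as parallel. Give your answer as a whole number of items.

70

Rearranging the Spearman-Brown formula for n,
n = r_target (1 − r_old) / [ r_old (1 − r_target) ]
n = 0.632(1 − 0.472) / [0.472(1 − 0.632)]
n = 0.333696 / 0.173696 ≈ 1.9211
1.9211 × 36 = 69.16 → 70 items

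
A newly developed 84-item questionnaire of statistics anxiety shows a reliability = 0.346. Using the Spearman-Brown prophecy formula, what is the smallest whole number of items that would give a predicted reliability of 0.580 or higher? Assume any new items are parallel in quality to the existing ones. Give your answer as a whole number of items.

220

Rearranging the Spearman-Brown formula for n,
n = r*(1 − r) / [ r (1 − r*) ]
n = 0.580 × (1 − 0.346) / [ 0.346 × (1 − 0.580) ]
n = 0.379320 / 0.145320 ≈ 2.6102
Items needed = n × 84 = 2.6102 × 84 ≈ 219.26 → round up to 220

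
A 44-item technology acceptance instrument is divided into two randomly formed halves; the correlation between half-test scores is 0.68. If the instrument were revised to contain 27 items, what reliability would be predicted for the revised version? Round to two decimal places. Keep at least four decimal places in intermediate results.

0.72

First correct the split-half correlation to full-test reliability: r_full = 2 × 0.68 / (1 + 0.68) ≈ 0.8095
Then adjust to 27 items: n = 27/44 = 0.6136
r_new = n·r_full / (1 + (n − 1)·r_full) = 0.4967 / 0.6872 ≈ 0.7228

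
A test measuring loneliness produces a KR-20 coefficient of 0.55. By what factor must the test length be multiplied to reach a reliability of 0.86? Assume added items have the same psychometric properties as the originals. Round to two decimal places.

5.03

n = [0.86 × 0.45] / [0.55 × 0.14]
n = 0.3870 / 0.0770 ≈ 5.0260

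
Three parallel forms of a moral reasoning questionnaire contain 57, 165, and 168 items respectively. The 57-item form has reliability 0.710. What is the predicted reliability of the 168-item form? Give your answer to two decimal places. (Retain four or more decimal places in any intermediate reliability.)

0.88

The 165-item form is not needed; work directly from the 57-item form with n = 168/57 = 2.9474.
r_{168} = n·r / (1 + (n − 1)·r) = 2.0927 / 2.3827 ≈ 0.8783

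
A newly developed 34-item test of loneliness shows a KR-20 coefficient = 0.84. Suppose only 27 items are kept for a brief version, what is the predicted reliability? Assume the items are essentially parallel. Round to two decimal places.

The new length is 27/34 = 0.7941 times the old.
By Spearman-Brown, r_new = n r / (1 + (n − 1) r).
r_new = 0.7941·0.84 / [1 + (0.7941 − 1)·0.84]
     = 0.6670 / 0.8270 = 0.8065

0.81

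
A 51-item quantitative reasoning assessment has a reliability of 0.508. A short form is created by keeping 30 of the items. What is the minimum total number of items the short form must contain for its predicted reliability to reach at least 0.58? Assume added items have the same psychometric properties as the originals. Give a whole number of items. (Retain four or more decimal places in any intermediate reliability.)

Short-form reliability: n = 30/51 = 0.5882; r_30 = n·r/(1+(n−1)r) ≈ 0.3778
Length factor from the short form to reach 0.58: n' = 0.58(1 − 0.3778) / [0.3778(1 − 0.58)] ≈ 2.2743
Total items = 2.2743 × 30 = 68.23, rounded up to 69.

69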